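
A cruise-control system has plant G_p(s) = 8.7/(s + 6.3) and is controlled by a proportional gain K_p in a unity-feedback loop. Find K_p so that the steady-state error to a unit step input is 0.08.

The loop is type 0, so e_ss(step) = 1/(1 + K_pos) with K_pos = K_p·G_p(0).
G_p(0) = 1.381. Require 1/(1 + K_p·1.381) = 0.08, so 1 + 1.381·K_p = 12.5.
K_p = (12.5 − 1)/1.381 = 8.33.

K_p = 8.33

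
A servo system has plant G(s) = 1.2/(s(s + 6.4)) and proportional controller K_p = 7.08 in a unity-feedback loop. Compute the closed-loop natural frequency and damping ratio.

ω_n = 2.91 rad/s, ζ = 1.1

With unity feedback the closed-loop characteristic equation is s² + 6.4s + 7.08·1.2 = s² + 6.4s + 8.496 = 0.
Matching s² + 2ζω_n s + ω_n²: ω_n = √8.496 = 2.915 rad/s and 2ζω_n = 6.4, so ζ = 6.4/(2·2.915) = 1.1.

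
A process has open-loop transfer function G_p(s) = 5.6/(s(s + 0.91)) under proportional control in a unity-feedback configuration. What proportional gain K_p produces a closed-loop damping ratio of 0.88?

K_p = 0.0477

Closed-loop characteristic equation: s² + 0.91s + K_p·5.6 = 0.
So ω_n = √(5.6K_p) and 2ζω_n = 0.91, giving ζ = 0.91/(2√(5.6K_p)).
Setting ζ = 0.88: √(5.6K_p) = 0.91/(2·0.88) = 0.517, so K_p = 0.2673/5.6 = 0.0477.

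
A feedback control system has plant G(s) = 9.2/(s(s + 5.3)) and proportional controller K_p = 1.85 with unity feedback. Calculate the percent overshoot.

7.19%

From 1 + K_pG(s) = 0: s² + 5.3s + 17.02 = 0 ⇒ ω_n = 4.126, ζ = 0.6423.
%OS = 100·exp(−πζ/√(1−ζ²)) = 100·exp(−π·0.6423/√0.5874) = 7.19%.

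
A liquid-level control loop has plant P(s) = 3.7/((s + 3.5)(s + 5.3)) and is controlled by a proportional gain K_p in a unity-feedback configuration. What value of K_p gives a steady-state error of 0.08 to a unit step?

Steady-state error for a unit step on this type-0 loop is 1/(1 + K_p·P(0)).
P(0) = 0.1995. Require 1/(1 + K_p·0.1995) = 0.08, so 1 + 0.1995·K_p = 12.5.
K_p = (12.5 − 1)/0.1995 = 57.7.

K_p = 57.7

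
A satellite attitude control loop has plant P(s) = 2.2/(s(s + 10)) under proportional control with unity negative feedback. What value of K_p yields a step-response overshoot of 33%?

From %OS = 100·exp(−πζ/√(1−ζ²)) = 33%, ζ = −ln(0.33)/√(π²+ln²(0.33)) = 0.3328.
Characteristic equation s² + 10s + 2.2K_p = 0 gives ζ = 10/(2√(2.2K_p)).
Setting ζ = 0.3328: √(2.2K_p) = 10/(2·0.3328) = 15.02, so K_p = 225.7/2.2 = 103.

K_p = 103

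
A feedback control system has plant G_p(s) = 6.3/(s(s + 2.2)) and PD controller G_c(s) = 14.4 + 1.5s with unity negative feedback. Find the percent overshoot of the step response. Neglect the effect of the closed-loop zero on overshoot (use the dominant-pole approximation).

Forward path: (14.4 + 1.5s)·6.3/(s(s+2.2)). The closed-loop characteristic equation is s² + (2.2 + 6.3·1.5)s + 6.3·14.4 = 0.
That is s² + 11.65s + 90.72 = 0, so ω_n = 9.525 rad/s and ζ = 11.65/(2·9.525) = 0.6116.
%OS = 100·exp(−πζ/√(1−ζ²)) = 8.82%.

8.82%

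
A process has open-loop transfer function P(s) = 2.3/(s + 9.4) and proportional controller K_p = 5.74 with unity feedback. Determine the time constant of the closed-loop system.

Closed-loop transfer function: T(s) = K_p·P(s)/(1 + K_p·P(s)) = 13.2/(s + 9.4 + 13.2) = 13.2/(s + 22.6).
Time constant τ = 1/22.6 = 0.0442 s.

τ = 0.0442 s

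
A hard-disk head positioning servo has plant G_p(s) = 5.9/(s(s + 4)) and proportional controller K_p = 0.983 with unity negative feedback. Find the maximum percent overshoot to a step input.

0.925%

Closed-loop characteristic equation: s² + 4s + 5.8 = 0, so ω_n = 2.408 rad/s and ζ = 4/(2·2.408) = 0.8305.
%OS = 100·exp(−πζ/√(1−ζ²)) = 100·exp(−π·0.8305/√0.3103) = 0.925%.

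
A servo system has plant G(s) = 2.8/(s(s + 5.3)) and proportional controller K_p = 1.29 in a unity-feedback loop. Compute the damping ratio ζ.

The closed-loop denominator is s(s+5.3) + 1.29·2.8 = s² + 5.3s + 3.612.
So ω_n² = 3.612 ⇒ ω_n = 1.901 rad/s, and ζ = 5.3/(2ω_n) = 1.39.

ζ = 1.39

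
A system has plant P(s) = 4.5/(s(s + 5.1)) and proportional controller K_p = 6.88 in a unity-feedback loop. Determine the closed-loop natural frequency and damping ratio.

1 + K_p·P(s) = 0 gives s² + 5.1s + 30.96 = 0.
So ω_n² = 30.96 ⇒ ω_n = 5.564 rad/s, and ζ = 5.1/(2ω_n) = 0.458.

ω_n = 5.56 rad/s, ζ = 0.458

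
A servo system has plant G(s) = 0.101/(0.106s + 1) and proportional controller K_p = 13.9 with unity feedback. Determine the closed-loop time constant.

Closed loop: T(s) = K_p·G/(1+K_p·G) = 1.404/(0.106s + 1 + 1.404), with pole at s = −(1 + 1.404)/0.106 = −22.68.
Closed-loop time constant τ = 1/22.68 = 0.0441 s.

τ = 0.0441 s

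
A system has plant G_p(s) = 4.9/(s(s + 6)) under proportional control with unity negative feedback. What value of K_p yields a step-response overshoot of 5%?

K_p = 3.86

From %OS = 100·exp(−πζ/√(1−ζ²)) = 5%, ζ = −ln(0.05)/√(π²+ln²(0.05)) = 0.6901.
Characteristic equation s² + 6s + 4.9K_p = 0 gives ζ = 6/(2√(4.9K_p)).
Setting ζ = 0.6901: √(4.9K_p) = 6/(2·0.6901) = 4.347, so K_p = 18.9/4.9 = 3.86.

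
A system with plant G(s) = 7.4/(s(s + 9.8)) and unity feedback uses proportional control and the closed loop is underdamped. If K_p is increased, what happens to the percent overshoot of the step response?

increase

ζ = 9.8/(2√(7.4K_p)) decreases as K_p grows; lower damping means more overshoot.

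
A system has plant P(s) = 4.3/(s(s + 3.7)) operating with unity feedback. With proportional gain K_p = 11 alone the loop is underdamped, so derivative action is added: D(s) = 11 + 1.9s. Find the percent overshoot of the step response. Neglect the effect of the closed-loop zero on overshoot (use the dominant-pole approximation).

Forward path: (11 + 1.9s)·4.3/(s(s+3.7)). The closed-loop characteristic equation is s² + (3.7 + 4.3·1.9)s + 4.3·11 = 0.
That is s² + 11.87s + 47.3 = 0, so ω_n = 6.877 rad/s and ζ = 11.87/(2·6.877) = 0.863.
%OS = 100·exp(−πζ/√(1−ζ²)) = 0.467%.

0.467%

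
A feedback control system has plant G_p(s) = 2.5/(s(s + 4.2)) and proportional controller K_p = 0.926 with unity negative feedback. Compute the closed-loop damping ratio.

ζ = 1.38

The closed-loop denominator is s(s+4.2) + 0.926·2.5 = s² + 4.2s + 2.315.
So ω_n² = 2.315 ⇒ ω_n = 1.522 rad/s, and ζ = 4.2/(2ω_n) = 1.38.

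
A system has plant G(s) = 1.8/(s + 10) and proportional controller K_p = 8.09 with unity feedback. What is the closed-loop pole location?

Closed-loop transfer function: T(s) = K_p·G(s)/(1 + K_p·G(s)) = 14.56/(s + 10 + 14.56) = 14.56/(s + 24.56).
The closed-loop pole is at s = −24.56.

s = -24.56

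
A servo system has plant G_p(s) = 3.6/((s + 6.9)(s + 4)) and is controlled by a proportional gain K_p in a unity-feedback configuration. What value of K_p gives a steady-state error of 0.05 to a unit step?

Steady-state error for a unit step on this type-0 loop is 1/(1 + K_p·G_p(0)).
G_p(0) = 0.1304. Require 1/(1 + K_p·0.1304) = 0.05, so 1 + 0.1304·K_p = 20.
K_p = (20 − 1)/0.1304 = 146.

K_p = 146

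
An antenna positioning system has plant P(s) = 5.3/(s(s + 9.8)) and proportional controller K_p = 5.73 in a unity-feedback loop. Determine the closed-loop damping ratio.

The closed-loop denominator is s(s+9.8) + 5.73·5.3 = s² + 9.8s + 30.37.
Matching s² + 2ζω_n s + ω_n²: ω_n = √30.37 = 5.511 rad/s and 2ζω_n = 9.8, so ζ = 9.8/(2·5.511) = 0.889.

ζ = 0.889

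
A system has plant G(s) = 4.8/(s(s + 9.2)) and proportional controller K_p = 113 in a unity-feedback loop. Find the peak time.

T_p = 0.138 s

From 1 + K_pG(s) = 0: s² + 9.2s + 542.4 = 0 ⇒ ω_n = 23.29, ζ = 0.1975.
Damped frequency ω_d = ω_n√(1−ζ²) = 22.83 rad/s, so peak time T_p = π/ω_d = 0.138 s.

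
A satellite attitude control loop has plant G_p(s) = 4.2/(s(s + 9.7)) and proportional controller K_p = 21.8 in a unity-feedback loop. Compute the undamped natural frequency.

With unity feedback the closed-loop characteristic equation is s² + 9.7s + 21.8·4.2 = s² + 9.7s + 91.56 = 0.
Matching s² + 2ζω_n s + ω_n²: ω_n = √91.56 = 9.569 rad/s and 2ζω_n = 9.7, so ζ = 9.7/(2·9.569) = 0.507.

ω_n = 9.57 rad/s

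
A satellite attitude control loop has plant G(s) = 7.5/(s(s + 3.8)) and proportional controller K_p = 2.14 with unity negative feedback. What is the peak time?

T_p = 0.891 s

Closed-loop characteristic equation: s² + 3.8s + 16.05 = 0, so ω_n = 4.006 rad/s and ζ = 3.8/(2·4.006) = 0.4743.
Damped frequency ω_d = ω_n√(1−ζ²) = 3.527 rad/s, so peak time T_p = π/ω_d = 0.891 s.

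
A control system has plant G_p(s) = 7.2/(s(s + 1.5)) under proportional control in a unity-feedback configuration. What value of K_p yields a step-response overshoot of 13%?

From %OS = 100·exp(−πζ/√(1−ζ²)) = 13%, ζ = −ln(0.13)/√(π²+ln²(0.13)) = 0.5446.
Characteristic equation s² + 1.5s + 7.2K_p = 0 gives ζ = 1.5/(2√(7.2K_p)).
Setting ζ = 0.5446: √(7.2K_p) = 1.5/(2·0.5446) = 1.377, so K_p = 1.896/7.2 = 0.263.

K_p = 0.263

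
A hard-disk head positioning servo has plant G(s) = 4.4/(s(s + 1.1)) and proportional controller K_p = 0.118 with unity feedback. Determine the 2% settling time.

T_s ≈ 7.27 s

Closed-loop characteristic equation: s² + 1.1s + 0.5192 = 0, so ω_n = 0.7206 rad/s and ζ = 1.1/(2·0.7206) = 0.7633.
2% settling time T_s ≈ 4/(ζω_n) = 4/0.55 = 7.27 s.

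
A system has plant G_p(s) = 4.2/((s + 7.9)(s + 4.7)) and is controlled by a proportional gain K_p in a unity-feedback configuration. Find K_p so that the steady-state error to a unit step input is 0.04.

K_p = 212

The loop is type 0, so e_ss(step) = 1/(1 + K_pos) with K_pos = K_p·G_p(0).
G_p(0) = 0.1131. Require 1/(1 + K_p·0.1131) = 0.04, so 1 + 0.1131·K_p = 25.
K_p = (25 − 1)/0.1131 = 212.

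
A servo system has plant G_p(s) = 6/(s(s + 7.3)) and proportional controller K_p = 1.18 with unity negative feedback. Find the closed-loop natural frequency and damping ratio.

The closed-loop denominator is s(s+7.3) + 1.18·6 = s² + 7.3s + 7.08.
Matching s² + 2ζω_n s + ω_n²: ω_n = √7.08 = 2.661 rad/s and 2ζω_n = 7.3, so ζ = 7.3/(2·2.661) = 1.37.

ω_n = 2.66 rad/s, ζ = 1.37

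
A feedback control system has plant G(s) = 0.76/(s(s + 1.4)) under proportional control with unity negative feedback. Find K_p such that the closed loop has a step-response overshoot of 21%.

K_p = 3.26

From %OS = 100·exp(−πζ/√(1−ζ²)) = 21%, ζ = −ln(0.21)/√(π²+ln²(0.21)) = 0.4449.
Characteristic equation s² + 1.4s + 0.76K_p = 0 gives ζ = 1.4/(2√(0.76K_p)).
Setting ζ = 0.4449: √(0.76K_p) = 1.4/(2·0.4449) = 1.573, so K_p = 2.476/0.76 = 3.26.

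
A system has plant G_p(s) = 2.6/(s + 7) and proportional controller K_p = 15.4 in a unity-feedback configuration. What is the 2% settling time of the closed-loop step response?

T_s ≈ 0.085 s

Closed-loop transfer function: T(s) = K_p·G_p(s)/(1 + K_p·G_p(s)) = 40.04/(s + 7 + 40.04) = 40.04/(s + 47.04).
Time constant τ = 1/47.04 = 0.02126 s, so the 2% settling time is about 4τ = 0.085 s.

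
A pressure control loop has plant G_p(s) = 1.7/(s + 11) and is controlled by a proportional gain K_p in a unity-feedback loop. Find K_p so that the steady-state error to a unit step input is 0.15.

Steady-state error for a unit step on this type-0 loop is 1/(1 + K_p·G_p(0)).
G_p(0) = 0.1545. Require 1/(1 + K_p·0.1545) = 0.15, so 1 + 0.1545·K_p = 6.667.
K_p = (6.667 − 1)/0.1545 = 36.7.

K_p = 36.7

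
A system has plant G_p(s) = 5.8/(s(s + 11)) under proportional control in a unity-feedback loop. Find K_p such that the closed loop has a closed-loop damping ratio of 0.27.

K_p = 71.5

Closed-loop characteristic equation: s² + 11s + K_p·5.8 = 0.
So ω_n = √(5.8K_p) and 2ζω_n = 11, giving ζ = 11/(2√(5.8K_p)).
Setting ζ = 0.27: √(5.8K_p) = 11/(2·0.27) = 20.37, so K_p = 415/5.8 = 71.5.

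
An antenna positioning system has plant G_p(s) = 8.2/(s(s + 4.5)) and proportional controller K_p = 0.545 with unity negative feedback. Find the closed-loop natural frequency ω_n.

With unity feedback the closed-loop characteristic equation is s² + 4.5s + 0.545·8.2 = s² + 4.5s + 4.469 = 0.
Matching s² + 2ζω_n s + ω_n²: ω_n = √4.469 = 2.114 rad/s and 2ζω_n = 4.5, so ζ = 4.5/(2·2.114) = 1.06.

ω_n = 2.11 rad/s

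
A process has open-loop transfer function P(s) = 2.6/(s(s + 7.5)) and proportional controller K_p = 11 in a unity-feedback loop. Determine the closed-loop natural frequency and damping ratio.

ω_n = 5.35 rad/s, ζ = 0.701

With unity feedback the closed-loop characteristic equation is s² + 7.5s + 11·2.6 = s² + 7.5s + 28.6 = 0.
Matching s² + 2ζω_n s + ω_n²: ω_n = √28.6 = 5.348 rad/s and 2ζω_n = 7.5, so ζ = 7.5/(2·5.348) = 0.701.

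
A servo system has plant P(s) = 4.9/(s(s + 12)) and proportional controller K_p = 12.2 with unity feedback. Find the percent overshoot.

2.1%

The closed-loop denominator s² + 12s + 59.78 gives ω_n = √59.78 = 7.732 and ζ = 12/(2ω_n) = 0.776.
%OS = 100·exp(−πζ/√(1−ζ²)) = 100·exp(−π·0.776/√0.3978) = 2.1%.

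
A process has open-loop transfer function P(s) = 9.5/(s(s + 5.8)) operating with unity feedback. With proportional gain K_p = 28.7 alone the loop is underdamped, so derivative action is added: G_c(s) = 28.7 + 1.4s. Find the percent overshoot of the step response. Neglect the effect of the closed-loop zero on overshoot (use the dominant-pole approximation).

Forward path: (28.7 + 1.4s)·9.5/(s(s+5.8)). The closed-loop characteristic equation is s² + (5.8 + 9.5·1.4)s + 9.5·28.7 = 0.
That is s² + 19.1s + 272.6 = 0, so ω_n = 16.51 rad/s and ζ = 19.1/(2·16.51) = 0.5784.
%OS = 100·exp(−πζ/√(1−ζ²)) = 10.8%.

10.8%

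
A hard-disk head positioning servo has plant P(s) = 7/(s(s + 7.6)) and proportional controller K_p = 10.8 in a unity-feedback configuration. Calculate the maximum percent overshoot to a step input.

21.7%

Closed-loop characteristic equation: s² + 7.6s + 75.6 = 0, so ω_n = 8.695 rad/s and ζ = 7.6/(2·8.695) = 0.437.
%OS = 100·exp(−πζ/√(1−ζ²)) = 100·exp(−π·0.437/√0.809) = 21.7%.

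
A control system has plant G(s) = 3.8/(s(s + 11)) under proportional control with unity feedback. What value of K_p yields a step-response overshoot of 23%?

From %OS = 100·exp(−πζ/√(1−ζ²)) = 23%, ζ = −ln(0.23)/√(π²+ln²(0.23)) = 0.4237.
Characteristic equation s² + 11s + 3.8K_p = 0 gives ζ = 11/(2√(3.8K_p)).
Setting ζ = 0.4237: √(3.8K_p) = 11/(2·0.4237) = 12.98, so K_p = 168.5/3.8 = 44.3.

K_p = 44.3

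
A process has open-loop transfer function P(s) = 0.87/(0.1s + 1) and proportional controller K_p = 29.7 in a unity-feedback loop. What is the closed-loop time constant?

Closed loop: T(s) = K_p·P/(1+K_p·P) = 25.84/(0.1s + 1 + 25.84), with pole at s = −(1 + 25.84)/0.1 = −268.4.
Closed-loop time constant τ = 1/268.4 = 0.00373 s.

τ = 0.00373 s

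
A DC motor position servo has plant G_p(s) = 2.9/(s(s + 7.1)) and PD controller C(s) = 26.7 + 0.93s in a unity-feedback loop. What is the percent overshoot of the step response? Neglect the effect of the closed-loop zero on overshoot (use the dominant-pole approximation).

12.2%

Forward path: (26.7 + 0.93s)·2.9/(s(s+7.1)). The closed-loop characteristic equation is s² + (7.1 + 2.9·0.93)s + 2.9·26.7 = 0.
That is s² + 9.797s + 77.43 = 0, so ω_n = 8.799 rad/s and ζ = 9.797/(2·8.799) = 0.5567.
%OS = 100·exp(−πζ/√(1−ζ²)) = 12.2%.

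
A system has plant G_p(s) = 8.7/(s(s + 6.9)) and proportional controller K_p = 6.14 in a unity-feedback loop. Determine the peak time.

From 1 + K_pG_p(s) = 0: s² + 6.9s + 53.42 = 0 ⇒ ω_n = 7.309, ζ = 0.472.
Damped frequency ω_d = ω_n√(1−ζ²) = 6.443 rad/s, so peak time T_p = π/ω_d = 0.488 s.

T_p = 0.488 s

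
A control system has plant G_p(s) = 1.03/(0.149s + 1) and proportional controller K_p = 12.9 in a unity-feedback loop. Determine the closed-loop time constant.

Closed loop: T(s) = K_p·G_p/(1+K_p·G_p) = 13.29/(0.149s + 1 + 13.29), with pole at s = −(1 + 13.29)/0.149 = −95.89.
Closed-loop time constant τ = 1/95.89 = 0.0104 s.

τ = 0.0104 s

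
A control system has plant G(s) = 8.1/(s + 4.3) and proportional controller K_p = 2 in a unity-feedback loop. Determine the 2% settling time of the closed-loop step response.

T_s ≈ 0.195 s

Closed-loop transfer function: T(s) = K_p·G(s)/(1 + K_p·G(s)) = 16.2/(s + 4.3 + 16.2) = 16.2/(s + 20.5).
Time constant τ = 1/20.5 = 0.04878 s, so the 2% settling time is about 4τ = 0.195 s.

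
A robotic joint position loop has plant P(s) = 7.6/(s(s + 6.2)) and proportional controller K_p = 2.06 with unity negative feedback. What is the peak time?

T_p = 1.28 s

From 1 + K_pP(s) = 0: s² + 6.2s + 15.66 = 0 ⇒ ω_n = 3.957, ζ = 0.7835.
Damped frequency ω_d = ω_n√(1−ζ²) = 2.459 rad/s, so peak time T_p = π/ω_d = 1.28 s.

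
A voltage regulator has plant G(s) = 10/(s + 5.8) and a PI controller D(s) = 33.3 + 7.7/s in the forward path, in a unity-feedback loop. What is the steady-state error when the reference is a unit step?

0

The open loop D(s)G(s) has a pole at the origin (type 1), so the static position error constant is infinite and e_ss = 1/(1+∞) = 0.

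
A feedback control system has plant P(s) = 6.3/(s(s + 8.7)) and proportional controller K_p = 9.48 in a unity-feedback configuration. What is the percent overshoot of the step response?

The closed-loop denominator s² + 8.7s + 59.72 gives ω_n = √59.72 = 7.728 and ζ = 8.7/(2ω_n) = 0.5629.
%OS = 100·exp(−πζ/√(1−ζ²)) = 100·exp(−π·0.5629/√0.6832) = 11.8%.

11.8%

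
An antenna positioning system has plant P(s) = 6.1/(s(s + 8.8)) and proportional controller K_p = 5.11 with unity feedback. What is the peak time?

Closed-loop characteristic equation: s² + 8.8s + 31.17 = 0, so ω_n = 5.583 rad/s and ζ = 8.8/(2·5.583) = 0.7881.
Damped frequency ω_d = ω_n√(1−ζ²) = 3.437 rad/s, so peak time T_p = π/ω_d = 0.914 s.

T_p = 0.914 s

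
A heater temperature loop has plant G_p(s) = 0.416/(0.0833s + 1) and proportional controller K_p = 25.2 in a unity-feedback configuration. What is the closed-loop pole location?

Closed loop: T(s) = K_p·G_p/(1+K_p·G_p) = 10.48/(0.0833s + 1 + 10.48), with pole at s = −(1 + 10.48)/0.0833 = −137.9.

s = -137.9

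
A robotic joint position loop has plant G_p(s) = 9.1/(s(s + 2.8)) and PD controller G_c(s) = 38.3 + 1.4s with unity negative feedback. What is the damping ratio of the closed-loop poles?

Forward path: (38.3 + 1.4s)·9.1/(s(s+2.8)). The closed-loop characteristic equation is s² + (2.8 + 9.1·1.4)s + 9.1·38.3 = 0.
That is s² + 15.54s + 348.5 = 0, so ω_n = 18.67 rad/s and ζ = 15.54/(2·18.67) = 0.4162.

ζ = 0.416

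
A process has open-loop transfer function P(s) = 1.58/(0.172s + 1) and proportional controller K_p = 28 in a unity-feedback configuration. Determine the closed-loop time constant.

Closed loop: T(s) = K_p·P/(1+K_p·P) = 44.24/(0.172s + 1 + 44.24), with pole at s = −(1 + 44.24)/0.172 = −263.
Closed-loop time constant τ = 1/263 = 0.0038 s.

τ = 0.0038 s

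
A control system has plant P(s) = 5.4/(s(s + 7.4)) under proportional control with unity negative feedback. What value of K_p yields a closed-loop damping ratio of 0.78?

K_p = 4.17

Closed-loop characteristic equation: s² + 7.4s + K_p·5.4 = 0.
So ω_n = √(5.4K_p) and 2ζω_n = 7.4, giving ζ = 7.4/(2√(5.4K_p)).
Setting ζ = 0.78: √(5.4K_p) = 7.4/(2·0.78) = 4.744, so K_p = 22.5/5.4 = 4.17.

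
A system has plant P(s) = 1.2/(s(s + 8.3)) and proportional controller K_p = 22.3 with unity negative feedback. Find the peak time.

The closed-loop denominator s² + 8.3s + 26.76 gives ω_n = √26.76 = 5.173 and ζ = 8.3/(2ω_n) = 0.8022.
Damped frequency ω_d = ω_n√(1−ζ²) = 3.088 rad/s, so peak time T_p = π/ω_d = 1.02 s.

T_p = 1.02 s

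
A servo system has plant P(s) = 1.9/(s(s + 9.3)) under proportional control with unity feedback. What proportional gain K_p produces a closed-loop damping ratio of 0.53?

K_p = 40.5

Closed-loop characteristic equation: s² + 9.3s + K_p·1.9 = 0.
So ω_n = √(1.9K_p) and 2ζω_n = 9.3, giving ζ = 9.3/(2√(1.9K_p)).
Setting ζ = 0.53: √(1.9K_p) = 9.3/(2·0.53) = 8.774, so K_p = 76.98/1.9 = 40.5.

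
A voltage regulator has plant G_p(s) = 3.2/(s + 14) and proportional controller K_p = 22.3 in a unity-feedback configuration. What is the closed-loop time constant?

Closed-loop transfer function: T(s) = K_p·G_p(s)/(1 + K_p·G_p(s)) = 71.36/(s + 14 + 71.36) = 71.36/(s + 85.36).
Time constant τ = 1/85.36 = 0.0117 s.

τ = 0.0117 s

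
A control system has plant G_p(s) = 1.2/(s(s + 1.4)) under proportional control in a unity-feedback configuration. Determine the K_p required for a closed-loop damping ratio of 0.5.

Closed-loop characteristic equation: s² + 1.4s + K_p·1.2 = 0.
So ω_n = √(1.2K_p) and 2ζω_n = 1.4, giving ζ = 1.4/(2√(1.2K_p)).
Setting ζ = 0.5: √(1.2K_p) = 1.4/(2·0.5) = 1.4, so K_p = 1.96/1.2 = 1.63.

K_p = 1.63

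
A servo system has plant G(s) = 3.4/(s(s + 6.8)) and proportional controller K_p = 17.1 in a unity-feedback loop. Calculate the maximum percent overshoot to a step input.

The closed-loop denominator s² + 6.8s + 58.14 gives ω_n = √58.14 = 7.625 and ζ = 6.8/(2ω_n) = 0.4459.
%OS = 100·exp(−πζ/√(1−ζ²)) = 100·exp(−π·0.4459/√0.8012) = 20.9%.

20.9%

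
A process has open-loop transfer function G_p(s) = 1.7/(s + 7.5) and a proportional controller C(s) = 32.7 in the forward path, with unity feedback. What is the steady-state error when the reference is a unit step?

The loop is type 0. Static position error constant K_pos = C(0)·G_p(0) = 32.7·0.2267 = 7.412.
Steady-state error to a unit step: e_ss = 1/(1+K_pos) = 1/8.412 = 0.119.

0.119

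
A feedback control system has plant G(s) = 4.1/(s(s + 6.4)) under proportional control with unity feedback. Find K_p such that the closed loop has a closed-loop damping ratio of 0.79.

Closed-loop characteristic equation: s² + 6.4s + K_p·4.1 = 0.
So ω_n = √(4.1K_p) and 2ζω_n = 6.4, giving ζ = 6.4/(2√(4.1K_p)).
Setting ζ = 0.79: √(4.1K_p) = 6.4/(2·0.79) = 4.051, so K_p = 16.41/4.1 = 4.

K_p = 4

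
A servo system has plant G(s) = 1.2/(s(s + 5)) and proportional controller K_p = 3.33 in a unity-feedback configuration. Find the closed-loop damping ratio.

ζ = 1.25

With unity feedback the closed-loop characteristic equation is s² + 5s + 3.33·1.2 = s² + 5s + 3.996 = 0.
So ω_n² = 3.996 ⇒ ω_n = 1.999 rad/s, and ζ = 5/(2ω_n) = 1.25.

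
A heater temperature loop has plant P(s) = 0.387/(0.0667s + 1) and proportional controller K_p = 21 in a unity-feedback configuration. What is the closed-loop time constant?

τ = 0.00731 s

Closed loop: T(s) = K_p·P/(1+K_p·P) = 8.127/(0.0667s + 1 + 8.127), with pole at s = −(1 + 8.127)/0.0667 = −136.8.
Closed-loop time constant τ = 1/136.8 = 0.00731 s.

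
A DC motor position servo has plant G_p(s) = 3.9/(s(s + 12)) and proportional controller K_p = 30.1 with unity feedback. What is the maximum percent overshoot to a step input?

The closed-loop denominator s² + 12s + 117.4 gives ω_n = √117.4 = 10.83 and ζ = 12/(2ω_n) = 0.5538.
%OS = 100·exp(−πζ/√(1−ζ²)) = 100·exp(−π·0.5538/√0.6933) = 12.4%.

12.4%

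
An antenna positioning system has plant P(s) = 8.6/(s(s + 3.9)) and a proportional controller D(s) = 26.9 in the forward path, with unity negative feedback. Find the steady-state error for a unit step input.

The open loop D(s)P(s) has a pole at the origin (type 1), so the static position error constant is infinite and e_ss = 1/(1+∞) = 0.

0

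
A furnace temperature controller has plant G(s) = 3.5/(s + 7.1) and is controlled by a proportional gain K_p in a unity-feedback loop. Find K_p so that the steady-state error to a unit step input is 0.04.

Steady-state error for a unit step on this type-0 loop is 1/(1 + K_p·G(0)).
G(0) = 0.493. Require 1/(1 + K_p·0.493) = 0.04, so 1 + 0.493·K_p = 25.
K_p = (25 − 1)/0.493 = 48.7.

K_p = 48.7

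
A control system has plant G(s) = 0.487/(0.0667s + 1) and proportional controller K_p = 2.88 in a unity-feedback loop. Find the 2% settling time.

Closed loop: T(s) = K_p·G/(1+K_p·G) = 1.403/(0.0667s + 1 + 1.403), with pole at s = −(1 + 1.403)/0.0667 = −36.02.
τ = 1/36.02 = 0.02776 s, so 2% settling time ≈ 4τ = 0.111 s.

T_s ≈ 0.111 s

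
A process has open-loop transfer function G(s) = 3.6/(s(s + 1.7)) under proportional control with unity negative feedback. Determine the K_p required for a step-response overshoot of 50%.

From %OS = 100·exp(−πζ/√(1−ζ²)) = 50%, ζ = −ln(0.5)/√(π²+ln²(0.5)) = 0.2155.
Characteristic equation s² + 1.7s + 3.6K_p = 0 gives ζ = 1.7/(2√(3.6K_p)).
Setting ζ = 0.2155: √(3.6K_p) = 1.7/(2·0.2155) = 3.945, so K_p = 15.56/3.6 = 4.32.

K_p = 4.32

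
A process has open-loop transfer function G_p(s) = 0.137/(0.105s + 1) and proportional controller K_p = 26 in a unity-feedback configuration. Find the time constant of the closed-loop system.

τ = 0.023 s

Closed loop: T(s) = K_p·G_p/(1+K_p·G_p) = 3.562/(0.105s + 1 + 3.562), with pole at s = −(1 + 3.562)/0.105 = −43.45.
Closed-loop time constant τ = 1/43.45 = 0.023 s.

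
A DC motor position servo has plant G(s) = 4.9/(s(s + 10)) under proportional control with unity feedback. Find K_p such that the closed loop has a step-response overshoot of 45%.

From %OS = 100·exp(−πζ/√(1−ζ²)) = 45%, ζ = −ln(0.45)/√(π²+ln²(0.45)) = 0.2463.
Characteristic equation s² + 10s + 4.9K_p = 0 gives ζ = 10/(2√(4.9K_p)).
Setting ζ = 0.2463: √(4.9K_p) = 10/(2·0.2463) = 20.3, so K_p = 412/4.9 = 84.1.

K_p = 84.1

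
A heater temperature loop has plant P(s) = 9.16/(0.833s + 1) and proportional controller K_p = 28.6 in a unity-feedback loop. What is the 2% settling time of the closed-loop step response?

T_s ≈ 0.0127 s

Closed loop: T(s) = K_p·P/(1+K_p·P) = 262/(0.833s + 1 + 262), with pole at s = −(1 + 262)/0.833 = −315.7.
τ = 1/315.7 = 0.003168 s, so 2% settling time ≈ 4τ = 0.0127 s.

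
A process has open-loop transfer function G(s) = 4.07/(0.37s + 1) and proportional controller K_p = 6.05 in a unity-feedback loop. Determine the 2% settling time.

Closed loop: T(s) = K_p·G/(1+K_p·G) = 24.62/(0.37s + 1 + 24.62), with pole at s = −(1 + 24.62)/0.37 = −69.25.
τ = 1/69.25 = 0.01444 s, so 2% settling time ≈ 4τ = 0.0578 s.

T_s ≈ 0.0578 s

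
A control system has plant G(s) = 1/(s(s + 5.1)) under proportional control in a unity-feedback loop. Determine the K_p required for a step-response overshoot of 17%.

K_p = 26.9

From %OS = 100·exp(−πζ/√(1−ζ²)) = 17%, ζ = −ln(0.17)/√(π²+ln²(0.17)) = 0.4913.
Characteristic equation s² + 5.1s + 1K_p = 0 gives ζ = 5.1/(2√(1K_p)).
Setting ζ = 0.4913: √(1K_p) = 5.1/(2·0.4913) = 5.191, so K_p = 26.94/1 = 26.9.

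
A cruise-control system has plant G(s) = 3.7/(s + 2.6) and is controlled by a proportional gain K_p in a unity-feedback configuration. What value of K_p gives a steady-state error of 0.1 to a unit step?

The loop is type 0, so e_ss(step) = 1/(1 + K_pos) with K_pos = K_p·G(0).
G(0) = 1.423. Require 1/(1 + K_p·1.423) = 0.1, so 1 + 1.423·K_p = 10.
K_p = (10 − 1)/1.423 = 6.32.

K_p = 6.32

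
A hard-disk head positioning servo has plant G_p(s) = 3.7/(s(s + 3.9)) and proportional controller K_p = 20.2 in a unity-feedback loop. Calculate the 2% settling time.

T_s ≈ 2.05 s

Closed-loop characteristic equation: s² + 3.9s + 74.74 = 0, so ω_n = 8.645 rad/s and ζ = 3.9/(2·8.645) = 0.2256.
2% settling time T_s ≈ 4/(ζω_n) = 4/1.95 = 2.05 s.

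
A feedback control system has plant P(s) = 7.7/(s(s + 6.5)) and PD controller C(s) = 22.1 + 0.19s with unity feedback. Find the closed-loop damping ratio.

Forward path: (22.1 + 0.19s)·7.7/(s(s+6.5)). The closed-loop characteristic equation is s² + (6.5 + 7.7·0.19)s + 7.7·22.1 = 0.
That is s² + 7.963s + 170.2 = 0, so ω_n = 13.04 rad/s and ζ = 7.963/(2·13.04) = 0.3052.

ζ = 0.305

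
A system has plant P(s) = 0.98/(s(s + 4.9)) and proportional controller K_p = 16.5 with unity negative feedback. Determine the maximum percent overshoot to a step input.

8.95%

The closed-loop denominator s² + 4.9s + 16.17 gives ω_n = √16.17 = 4.021 and ζ = 4.9/(2ω_n) = 0.6093.
%OS = 100·exp(−πζ/√(1−ζ²)) = 100·exp(−π·0.6093/√0.6288) = 8.95%.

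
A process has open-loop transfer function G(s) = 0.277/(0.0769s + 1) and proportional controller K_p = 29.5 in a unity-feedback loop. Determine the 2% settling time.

Closed loop: T(s) = K_p·G/(1+K_p·G) = 8.171/(0.0769s + 1 + 8.171), with pole at s = −(1 + 8.171)/0.0769 = −119.3.
τ = 1/119.3 = 0.008385 s, so 2% settling time ≈ 4τ = 0.0335 s.

T_s ≈ 0.0335 s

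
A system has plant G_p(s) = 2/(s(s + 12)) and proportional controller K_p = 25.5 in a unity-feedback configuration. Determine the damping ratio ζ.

ζ = 0.84

With unity feedback the closed-loop characteristic equation is s² + 12s + 25.5·2 = s² + 12s + 51 = 0.
So ω_n² = 51 ⇒ ω_n = 7.141 rad/s, and ζ = 12/(2ω_n) = 0.84.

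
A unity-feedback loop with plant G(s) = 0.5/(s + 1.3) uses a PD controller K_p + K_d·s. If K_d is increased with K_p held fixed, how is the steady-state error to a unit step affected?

unchanged

K_d affects only the transient (the s-coefficient); the DC loop gain, and hence e_ss, depends only on K_p.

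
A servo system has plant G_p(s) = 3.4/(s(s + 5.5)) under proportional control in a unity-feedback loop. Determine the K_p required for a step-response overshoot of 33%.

From %OS = 100·exp(−πζ/√(1−ζ²)) = 33%, ζ = −ln(0.33)/√(π²+ln²(0.33)) = 0.3328.
Characteristic equation s² + 5.5s + 3.4K_p = 0 gives ζ = 5.5/(2√(3.4K_p)).
Setting ζ = 0.3328: √(3.4K_p) = 5.5/(2·0.3328) = 8.264, so K_p = 68.29/3.4 = 20.1.

K_p = 20.1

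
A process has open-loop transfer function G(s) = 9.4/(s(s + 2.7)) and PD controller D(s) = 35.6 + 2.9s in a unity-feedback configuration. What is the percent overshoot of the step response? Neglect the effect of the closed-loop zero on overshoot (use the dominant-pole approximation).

1.13%

Forward path: (35.6 + 2.9s)·9.4/(s(s+2.7)). The closed-loop characteristic equation is s² + (2.7 + 9.4·2.9)s + 9.4·35.6 = 0.
That is s² + 29.96s + 334.6 = 0, so ω_n = 18.29 rad/s and ζ = 29.96/(2·18.29) = 0.8189.
%OS = 100·exp(−πζ/√(1−ζ²)) = 1.13%.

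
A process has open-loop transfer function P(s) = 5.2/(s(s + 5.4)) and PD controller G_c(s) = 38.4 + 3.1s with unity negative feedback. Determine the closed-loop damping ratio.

Forward path: (38.4 + 3.1s)·5.2/(s(s+5.4)). The closed-loop characteristic equation is s² + (5.4 + 5.2·3.1)s + 5.2·38.4 = 0.
That is s² + 21.52s + 199.7 = 0, so ω_n = 14.13 rad/s and ζ = 21.52/(2·14.13) = 0.7615.

ζ = 0.761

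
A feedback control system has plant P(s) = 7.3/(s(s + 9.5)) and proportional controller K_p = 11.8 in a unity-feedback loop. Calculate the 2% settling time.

T_s ≈ 0.842 s

Closed-loop characteristic equation: s² + 9.5s + 86.14 = 0, so ω_n = 9.281 rad/s and ζ = 9.5/(2·9.281) = 0.5118.
2% settling time T_s ≈ 4/(ζω_n) = 4/4.75 = 0.842 s.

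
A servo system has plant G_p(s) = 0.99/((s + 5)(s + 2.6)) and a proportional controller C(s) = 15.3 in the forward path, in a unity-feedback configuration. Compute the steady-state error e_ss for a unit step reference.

0.462

The loop is type 0. Static position error constant K_pos = C(0)·G_p(0) = 15.3·0.07615 = 1.165.
Steady-state error to a unit step: e_ss = 1/(1+K_pos) = 1/2.165 = 0.462.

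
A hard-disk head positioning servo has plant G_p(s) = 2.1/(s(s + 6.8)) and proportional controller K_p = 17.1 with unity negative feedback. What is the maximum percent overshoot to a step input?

11.5%

From 1 + K_pG_p(s) = 0: s² + 6.8s + 35.91 = 0 ⇒ ω_n = 5.992, ζ = 0.5674.
%OS = 100·exp(−πζ/√(1−ζ²)) = 100·exp(−π·0.5674/√0.6781) = 11.5%.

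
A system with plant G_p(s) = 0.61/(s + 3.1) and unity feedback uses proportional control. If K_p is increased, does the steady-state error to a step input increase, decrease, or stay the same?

e_ss = 1/(1 + K_p·G_p(0)); a larger K_p raises the denominator, so e_ss decreases.

decrease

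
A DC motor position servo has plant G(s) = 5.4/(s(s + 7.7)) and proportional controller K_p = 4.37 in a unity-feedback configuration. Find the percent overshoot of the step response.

1.69%

The closed-loop denominator s² + 7.7s + 23.6 gives ω_n = √23.6 = 4.858 and ζ = 7.7/(2ω_n) = 0.7925.
%OS = 100·exp(−πζ/√(1−ζ²)) = 100·exp(−π·0.7925/√0.3719) = 1.69%.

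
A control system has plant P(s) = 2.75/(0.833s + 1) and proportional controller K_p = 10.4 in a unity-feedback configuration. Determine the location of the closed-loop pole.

Closed loop: T(s) = K_p·P/(1+K_p·P) = 28.6/(0.833s + 1 + 28.6), with pole at s = −(1 + 28.6)/0.833 = −35.53.

s = -35.53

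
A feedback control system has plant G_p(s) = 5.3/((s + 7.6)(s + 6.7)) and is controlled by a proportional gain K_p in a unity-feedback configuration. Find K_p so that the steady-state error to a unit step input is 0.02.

Steady-state error for a unit step on this type-0 loop is 1/(1 + K_p·G_p(0)).
G_p(0) = 0.1041. Require 1/(1 + K_p·0.1041) = 0.02, so 1 + 0.1041·K_p = 50.
K_p = (50 − 1)/0.1041 = 471.

K_p = 471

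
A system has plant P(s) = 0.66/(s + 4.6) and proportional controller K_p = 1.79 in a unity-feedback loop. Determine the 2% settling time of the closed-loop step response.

T_s ≈ 0.692 s

Closed-loop transfer function: T(s) = K_p·P(s)/(1 + K_p·P(s)) = 1.181/(s + 4.6 + 1.181) = 1.181/(s + 5.781).
Time constant τ = 1/5.781 = 0.173 s, so the 2% settling time is about 4τ = 0.692 s.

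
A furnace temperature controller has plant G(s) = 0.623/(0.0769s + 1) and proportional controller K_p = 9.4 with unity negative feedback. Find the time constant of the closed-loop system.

τ = 0.0112 s

Closed loop: T(s) = K_p·G/(1+K_p·G) = 5.856/(0.0769s + 1 + 5.856), with pole at s = −(1 + 5.856)/0.0769 = −89.16.
Closed-loop time constant τ = 1/89.16 = 0.0112 s.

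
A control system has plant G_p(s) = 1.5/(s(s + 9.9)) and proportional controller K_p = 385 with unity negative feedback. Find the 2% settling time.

T_s ≈ 0.808 s

The closed-loop denominator s² + 9.9s + 577.5 gives ω_n = √577.5 = 24.03 and ζ = 9.9/(2ω_n) = 0.206.
2% settling time T_s ≈ 4/(ζω_n) = 4/4.95 = 0.808 s.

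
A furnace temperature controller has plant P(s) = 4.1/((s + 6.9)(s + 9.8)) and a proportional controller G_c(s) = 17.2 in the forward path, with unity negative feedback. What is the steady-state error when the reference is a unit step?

The loop is type 0. Static position error constant K_pos = G_c(0)·P(0) = 17.2·0.06063 = 1.043.
Steady-state error to a unit step: e_ss = 1/(1+K_pos) = 1/2.043 = 0.49.

0.49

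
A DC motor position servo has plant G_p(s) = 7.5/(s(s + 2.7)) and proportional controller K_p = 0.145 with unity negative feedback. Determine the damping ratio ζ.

ζ = 1.29

The closed-loop denominator is s(s+2.7) + 0.145·7.5 = s² + 2.7s + 1.087.
So ω_n² = 1.087 ⇒ ω_n = 1.043 rad/s, and ζ = 2.7/(2ω_n) = 1.29.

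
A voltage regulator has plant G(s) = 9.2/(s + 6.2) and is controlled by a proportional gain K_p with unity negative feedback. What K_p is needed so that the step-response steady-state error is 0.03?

The loop is type 0, so e_ss(step) = 1/(1 + K_pos) with K_pos = K_p·G(0).
G(0) = 1.484. Require 1/(1 + K_p·1.484) = 0.03, so 1 + 1.484·K_p = 33.33.
K_p = (33.33 − 1)/1.484 = 21.8.

K_p = 21.8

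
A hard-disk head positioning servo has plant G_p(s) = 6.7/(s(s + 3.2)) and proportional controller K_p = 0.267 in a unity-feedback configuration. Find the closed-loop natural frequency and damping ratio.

ω_n = 1.34 rad/s, ζ = 1.2

1 + K_p·G_p(s) = 0 gives s² + 3.2s + 1.789 = 0.
So ω_n² = 1.789 ⇒ ω_n = 1.337 rad/s, and ζ = 3.2/(2ω_n) = 1.2.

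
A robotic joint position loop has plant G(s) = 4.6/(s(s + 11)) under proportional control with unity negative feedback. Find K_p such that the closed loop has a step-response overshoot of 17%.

K_p = 27.2

From %OS = 100·exp(−πζ/√(1−ζ²)) = 17%, ζ = −ln(0.17)/√(π²+ln²(0.17)) = 0.4913.
Characteristic equation s² + 11s + 4.6K_p = 0 gives ζ = 11/(2√(4.6K_p)).
Setting ζ = 0.4913: √(4.6K_p) = 11/(2·0.4913) = 11.2, so K_p = 125.3/4.6 = 27.2.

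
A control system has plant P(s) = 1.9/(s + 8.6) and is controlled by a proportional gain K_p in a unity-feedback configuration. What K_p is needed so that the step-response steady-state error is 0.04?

Steady-state error for a unit step on this type-0 loop is 1/(1 + K_p·P(0)).
P(0) = 0.2209. Require 1/(1 + K_p·0.2209) = 0.04, so 1 + 0.2209·K_p = 25.
K_p = (25 − 1)/0.2209 = 109.

K_p = 109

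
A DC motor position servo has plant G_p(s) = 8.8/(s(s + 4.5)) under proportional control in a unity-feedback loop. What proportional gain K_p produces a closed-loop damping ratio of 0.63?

K_p = 1.45

Closed-loop characteristic equation: s² + 4.5s + K_p·8.8 = 0.
So ω_n = √(8.8K_p) and 2ζω_n = 4.5, giving ζ = 4.5/(2√(8.8K_p)).
Setting ζ = 0.63: √(8.8K_p) = 4.5/(2·0.63) = 3.571, so K_p = 12.76/8.8 = 1.45.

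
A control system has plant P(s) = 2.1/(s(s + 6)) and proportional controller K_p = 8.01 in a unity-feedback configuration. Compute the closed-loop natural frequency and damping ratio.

The closed-loop denominator is s(s+6) + 8.01·2.1 = s² + 6s + 16.82.
Matching s² + 2ζω_n s + ω_n²: ω_n = √16.82 = 4.101 rad/s and 2ζω_n = 6, so ζ = 6/(2·4.101) = 0.731.

ω_n = 4.1 rad/s, ζ = 0.731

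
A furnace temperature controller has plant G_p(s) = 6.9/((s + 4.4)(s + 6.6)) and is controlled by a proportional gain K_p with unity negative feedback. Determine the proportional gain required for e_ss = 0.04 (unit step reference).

K_p = 101

Steady-state error for a unit step on this type-0 loop is 1/(1 + K_p·G_p(0)).
G_p(0) = 0.2376. Require 1/(1 + K_p·0.2376) = 0.04, so 1 + 0.2376·K_p = 25.
K_p = (25 − 1)/0.2376 = 101.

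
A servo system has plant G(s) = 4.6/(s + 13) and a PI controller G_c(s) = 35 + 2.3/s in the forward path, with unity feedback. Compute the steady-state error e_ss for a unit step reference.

The open loop G_c(s)G(s) has a pole at the origin (type 1), so the static position error constant is infinite and e_ss = 1/(1+∞) = 0.

0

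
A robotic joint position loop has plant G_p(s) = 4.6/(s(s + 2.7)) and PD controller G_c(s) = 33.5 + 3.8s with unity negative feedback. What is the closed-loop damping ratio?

ζ = 0.813

Forward path: (33.5 + 3.8s)·4.6/(s(s+2.7)). The closed-loop characteristic equation is s² + (2.7 + 4.6·3.8)s + 4.6·33.5 = 0.
That is s² + 20.18s + 154.1 = 0, so ω_n = 12.41 rad/s and ζ = 20.18/(2·12.41) = 0.8128.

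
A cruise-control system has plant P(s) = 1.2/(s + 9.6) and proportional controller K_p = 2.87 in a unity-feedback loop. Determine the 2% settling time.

Closed-loop transfer function: T(s) = K_p·P(s)/(1 + K_p·P(s)) = 3.444/(s + 9.6 + 3.444) = 3.444/(s + 13.04).
Time constant τ = 1/13.04 = 0.07666 s, so the 2% settling time is about 4τ = 0.307 s.

T_s ≈ 0.307 s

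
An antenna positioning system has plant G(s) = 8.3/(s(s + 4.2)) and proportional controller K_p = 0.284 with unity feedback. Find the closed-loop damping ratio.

With unity feedback the closed-loop characteristic equation is s² + 4.2s + 0.284·8.3 = s² + 4.2s + 2.357 = 0.
Matching s² + 2ζω_n s + ω_n²: ω_n = √2.357 = 1.535 rad/s and 2ζω_n = 4.2, so ζ = 4.2/(2·1.535) = 1.37.

ζ = 1.37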